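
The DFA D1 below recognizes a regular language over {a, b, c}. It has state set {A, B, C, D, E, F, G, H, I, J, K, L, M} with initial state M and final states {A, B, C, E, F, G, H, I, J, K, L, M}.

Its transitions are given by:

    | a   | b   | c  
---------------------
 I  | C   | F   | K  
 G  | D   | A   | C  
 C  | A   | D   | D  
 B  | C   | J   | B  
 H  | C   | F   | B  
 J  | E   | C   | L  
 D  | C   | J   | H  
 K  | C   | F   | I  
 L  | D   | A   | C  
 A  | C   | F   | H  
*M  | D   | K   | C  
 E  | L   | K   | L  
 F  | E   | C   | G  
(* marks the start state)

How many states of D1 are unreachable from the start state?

0

Exploring from M, all states are eventually visited, so none are unreachable.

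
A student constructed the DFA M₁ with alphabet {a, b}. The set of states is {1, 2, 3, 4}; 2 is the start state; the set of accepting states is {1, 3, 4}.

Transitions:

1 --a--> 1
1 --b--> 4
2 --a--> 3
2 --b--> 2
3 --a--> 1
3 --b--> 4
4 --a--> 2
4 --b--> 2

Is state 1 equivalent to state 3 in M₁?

Every state is reachable, so we keep all 4.
Initial partition by acceptance: {1,3,4} | {2}.
Split {1,3,4} by δ(·,a) → {1,3} and {4}.
The partition is now stable with 3 blocks: {1,3} | {2} | {4}.
1 and 3 lie in the same block of the stable partition, so they are equivalent — no string distinguishes them.

Yes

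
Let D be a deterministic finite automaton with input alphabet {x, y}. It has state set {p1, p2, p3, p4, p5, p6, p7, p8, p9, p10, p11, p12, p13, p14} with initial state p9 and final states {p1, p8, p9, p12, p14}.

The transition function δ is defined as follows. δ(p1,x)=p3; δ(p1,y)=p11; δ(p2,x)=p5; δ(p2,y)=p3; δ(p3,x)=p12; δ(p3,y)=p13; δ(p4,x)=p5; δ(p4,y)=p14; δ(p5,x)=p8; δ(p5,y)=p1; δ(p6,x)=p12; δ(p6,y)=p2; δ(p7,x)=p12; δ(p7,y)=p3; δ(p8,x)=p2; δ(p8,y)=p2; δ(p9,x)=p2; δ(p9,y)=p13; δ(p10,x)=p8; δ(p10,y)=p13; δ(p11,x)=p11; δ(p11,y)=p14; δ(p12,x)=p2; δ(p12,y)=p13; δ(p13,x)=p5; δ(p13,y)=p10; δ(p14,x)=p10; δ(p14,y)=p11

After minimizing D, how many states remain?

States {p4,p6,p7} cannot be reached from the start state, so discard them.
P0 = {p1,p8,p9,p12,p14} | {p2,p3,p5,p10,p11,p13}.
On input x, block {p2,p3,p5,p10,p11,p13} splits into {p2,p11,p13} and {p3,p5,p10}.
On input x, block {p1,p8,p9,p12,p14} splits into {p8,p9,p12} and {p1,p14}.
Split {p2,p11,p13} by δ(·,x) → {p2,p13} and {p11}.
On input y, block {p3,p5,p10} splits into {p3,p10} and {p5}.
No further refinement is possible. Final partition (6 blocks): {p8,p9,p12} | {p2,p13} | {p3,p10} | {p1,p14} | {p11} | {p5}.

6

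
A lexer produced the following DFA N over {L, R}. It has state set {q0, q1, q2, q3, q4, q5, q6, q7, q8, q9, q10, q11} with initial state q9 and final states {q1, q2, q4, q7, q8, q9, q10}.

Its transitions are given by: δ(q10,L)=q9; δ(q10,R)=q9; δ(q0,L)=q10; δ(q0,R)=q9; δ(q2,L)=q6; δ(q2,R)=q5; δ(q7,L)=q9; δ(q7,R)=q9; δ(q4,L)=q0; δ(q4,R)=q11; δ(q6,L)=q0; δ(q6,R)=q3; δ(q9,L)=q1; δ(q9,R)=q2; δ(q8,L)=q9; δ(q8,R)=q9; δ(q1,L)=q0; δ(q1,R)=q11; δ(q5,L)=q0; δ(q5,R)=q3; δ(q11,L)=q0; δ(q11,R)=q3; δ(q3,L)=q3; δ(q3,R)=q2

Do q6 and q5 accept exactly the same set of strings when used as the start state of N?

First remove the unreachable states {q4,q7,q8}; 9 states remain.
P0 = {q1,q2,q9,q10} | {q0,q3,q5,q6,q11}.
On input L, block {q1,q2,q9,q10} splits into {q1,q2} and {q9,q10}.
Refine {q0,q3,q5,q6,q11} on symbol L: members go to different blocks, giving {q3,q5,q6,q11} and {q0}.
Split {q1,q2} by δ(·,L) → {q1} and {q2}.
Split {q3,q5,q6,q11} by δ(·,L) → {q5,q6,q11} and {q3}.
Refine {q9,q10} on symbol L: members go to different blocks, giving {q9} and {q10}.
Stable partition: {q1} | {q5,q6,q11} | {q9} | {q0} | {q2} | {q3} | {q10} — 7 equivalence classes.
q6 and q5 lie in the same block of the stable partition, so they are equivalent — no string distinguishes them.

Yes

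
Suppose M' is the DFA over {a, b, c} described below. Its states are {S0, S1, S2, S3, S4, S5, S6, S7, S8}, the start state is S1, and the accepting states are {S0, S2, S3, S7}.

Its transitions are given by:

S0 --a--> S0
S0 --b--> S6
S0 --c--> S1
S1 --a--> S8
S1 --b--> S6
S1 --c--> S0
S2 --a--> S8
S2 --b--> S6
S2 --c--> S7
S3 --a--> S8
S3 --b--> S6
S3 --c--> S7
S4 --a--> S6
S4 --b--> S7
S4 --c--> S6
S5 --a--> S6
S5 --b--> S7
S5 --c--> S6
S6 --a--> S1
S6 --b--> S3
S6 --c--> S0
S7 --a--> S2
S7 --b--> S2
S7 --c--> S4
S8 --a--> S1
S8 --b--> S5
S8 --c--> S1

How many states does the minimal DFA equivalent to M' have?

Every state is reachable, so we keep all 9.
Initial partition by acceptance: {S0,S2,S3,S7} | {S1,S4,S5,S6,S8}.
On input a, block {S0,S2,S3,S7} splits into {S0,S7} and {S2,S3}.
Split {S0,S7} by δ(·,a) → {S0} and {S7}.
On input b, block {S1,S4,S5,S6,S8} splits into {S1,S8} and {S4,S5} and {S6}.
On input b, block {S1,S8} splits into {S1} and {S8}.
The partition is now stable with 7 blocks: {S0} | {S1} | {S2,S3} | {S7} | {S4,S5} | {S6} | {S8}.

7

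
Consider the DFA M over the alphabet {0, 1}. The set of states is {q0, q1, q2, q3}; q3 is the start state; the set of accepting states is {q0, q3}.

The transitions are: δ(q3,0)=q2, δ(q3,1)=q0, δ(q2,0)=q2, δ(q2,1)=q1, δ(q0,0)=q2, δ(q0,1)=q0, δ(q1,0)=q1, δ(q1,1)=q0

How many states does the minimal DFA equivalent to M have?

3

Start with accepting vs non-accepting: {q0,q3} | {q1,q2}.
On input 1, block {q1,q2} splits into {q1} and {q2}.
Stable partition: {q0,q3} | {q1} | {q2} — 3 equivalence classes.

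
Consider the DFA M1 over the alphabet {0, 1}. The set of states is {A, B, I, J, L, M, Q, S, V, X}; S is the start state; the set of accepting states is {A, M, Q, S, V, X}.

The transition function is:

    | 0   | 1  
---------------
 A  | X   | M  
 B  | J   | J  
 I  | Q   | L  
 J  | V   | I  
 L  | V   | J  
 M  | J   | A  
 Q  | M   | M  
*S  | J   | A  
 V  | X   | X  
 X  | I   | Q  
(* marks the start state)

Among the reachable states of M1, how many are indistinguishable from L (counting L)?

Reachable states from the start: {A,I,J,L,M,Q,S,V,X}. Unreachable: {B} — drop them.
Initial partition by acceptance: {A,M,Q,S,V,X} | {I,J,L}.
Refine {A,M,Q,S,V,X} on symbol 0: members go to different blocks, giving {A,Q,V} and {M,S,X}.
No further refinement is possible. Final partition (3 blocks): {A,Q,V} | {I,J,L} | {M,S,X}.
State L belongs to the block {I,J,L}, which has 3 states.

3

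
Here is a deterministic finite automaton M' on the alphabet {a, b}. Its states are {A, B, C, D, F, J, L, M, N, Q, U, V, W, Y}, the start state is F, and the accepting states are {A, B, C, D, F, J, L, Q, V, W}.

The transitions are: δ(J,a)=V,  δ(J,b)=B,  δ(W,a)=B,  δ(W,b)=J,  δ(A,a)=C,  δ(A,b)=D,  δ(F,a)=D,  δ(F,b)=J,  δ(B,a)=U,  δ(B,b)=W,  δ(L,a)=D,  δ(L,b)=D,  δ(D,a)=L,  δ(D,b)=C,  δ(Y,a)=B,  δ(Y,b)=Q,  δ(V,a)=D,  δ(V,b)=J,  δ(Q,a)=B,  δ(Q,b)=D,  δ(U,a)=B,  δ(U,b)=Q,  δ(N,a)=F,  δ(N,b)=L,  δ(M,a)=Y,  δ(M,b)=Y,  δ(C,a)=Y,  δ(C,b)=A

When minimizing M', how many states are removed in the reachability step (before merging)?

Starting at F and following transitions, the reachable set is {A, B, C, D, F, J, L, Q, U, V, W, Y}. That leaves M, N unreachable — 2 in total.

2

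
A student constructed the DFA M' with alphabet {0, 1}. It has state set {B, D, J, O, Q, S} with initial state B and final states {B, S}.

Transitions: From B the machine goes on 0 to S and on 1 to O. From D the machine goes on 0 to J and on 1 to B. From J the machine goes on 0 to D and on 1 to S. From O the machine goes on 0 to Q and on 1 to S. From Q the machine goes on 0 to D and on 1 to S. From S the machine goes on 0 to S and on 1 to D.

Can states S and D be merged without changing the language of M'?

No

Initial partition by acceptance: {B,S} | {D,J,O,Q}.
Stable partition: {B,S} | {D,J,O,Q} — 2 equivalence classes.
S and D end up in different blocks, so they are distinguishable. For instance, the string 'ε' is accepted from only S.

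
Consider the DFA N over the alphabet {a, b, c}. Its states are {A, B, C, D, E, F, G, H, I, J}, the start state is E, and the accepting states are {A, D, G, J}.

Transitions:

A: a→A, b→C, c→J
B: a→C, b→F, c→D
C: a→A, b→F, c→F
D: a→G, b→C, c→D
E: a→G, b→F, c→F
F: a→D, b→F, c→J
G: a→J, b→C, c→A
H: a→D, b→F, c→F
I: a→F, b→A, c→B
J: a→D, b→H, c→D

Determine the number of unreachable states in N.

Starting at E and following transitions, the reachable set is {A, C, D, E, F, G, H, J}. That leaves B, I unreachable — 2 in total.

2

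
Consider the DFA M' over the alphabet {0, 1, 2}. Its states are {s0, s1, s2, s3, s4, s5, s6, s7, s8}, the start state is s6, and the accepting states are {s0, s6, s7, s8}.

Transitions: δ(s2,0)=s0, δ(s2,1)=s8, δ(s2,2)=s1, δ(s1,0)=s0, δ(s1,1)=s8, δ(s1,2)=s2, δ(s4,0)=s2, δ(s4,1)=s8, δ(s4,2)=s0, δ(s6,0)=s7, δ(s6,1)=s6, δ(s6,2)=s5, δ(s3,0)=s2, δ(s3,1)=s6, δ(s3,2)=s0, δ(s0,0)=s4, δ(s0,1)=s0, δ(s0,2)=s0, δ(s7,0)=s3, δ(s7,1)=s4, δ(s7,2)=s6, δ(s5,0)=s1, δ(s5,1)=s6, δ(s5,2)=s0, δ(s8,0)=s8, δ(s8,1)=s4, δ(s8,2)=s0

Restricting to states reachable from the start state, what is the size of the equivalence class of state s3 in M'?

2

Every state is reachable, so we keep all 9.
P0 = {s0,s6,s7,s8} | {s1,s2,s3,s4,s5}.
Refine {s0,s6,s7,s8} on symbol 0: members go to different blocks, giving {s0,s7} and {s6,s8}.
On input 1, block {s0,s7} splits into {s0} and {s7}.
Refine {s1,s2,s3,s4,s5} on symbol 0: members go to different blocks, giving {s3,s4,s5} and {s1,s2}.
Split {s6,s8} by δ(·,0) → {s6} and {s8}.
Split {s3,s4,s5} by δ(·,1) → {s3,s5} and {s4}.
No further refinement is possible. Final partition (7 blocks): {s0} | {s3,s5} | {s6} | {s7} | {s1,s2} | {s8} | {s4}.
State s3 belongs to the block {s3,s5}, which has 2 states.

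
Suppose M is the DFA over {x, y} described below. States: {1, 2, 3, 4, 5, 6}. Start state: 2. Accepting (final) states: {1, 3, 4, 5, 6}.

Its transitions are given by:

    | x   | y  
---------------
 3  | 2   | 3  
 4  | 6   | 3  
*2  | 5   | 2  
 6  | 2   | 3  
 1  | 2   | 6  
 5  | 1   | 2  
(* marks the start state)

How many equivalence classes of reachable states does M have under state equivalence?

3

States {4} cannot be reached from the start state, so discard them.
P0 = {1,3,5,6} | {2}.
Refine {1,3,5,6} on symbol x: members go to different blocks, giving {1,3,6} and {5}.
The partition is now stable with 3 blocks: {1,3,6} | {2} | {5}.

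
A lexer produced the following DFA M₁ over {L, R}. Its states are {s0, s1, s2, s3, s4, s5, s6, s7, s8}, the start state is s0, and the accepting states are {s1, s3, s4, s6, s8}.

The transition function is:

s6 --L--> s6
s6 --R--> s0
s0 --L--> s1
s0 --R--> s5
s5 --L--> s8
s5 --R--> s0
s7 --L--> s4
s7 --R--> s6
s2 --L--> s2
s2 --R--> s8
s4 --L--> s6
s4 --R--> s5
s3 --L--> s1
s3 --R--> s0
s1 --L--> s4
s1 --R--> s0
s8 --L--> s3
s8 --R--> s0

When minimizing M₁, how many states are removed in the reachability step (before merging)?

No path from s0 leads to s2, s7; the other 7 states are all reachable.

2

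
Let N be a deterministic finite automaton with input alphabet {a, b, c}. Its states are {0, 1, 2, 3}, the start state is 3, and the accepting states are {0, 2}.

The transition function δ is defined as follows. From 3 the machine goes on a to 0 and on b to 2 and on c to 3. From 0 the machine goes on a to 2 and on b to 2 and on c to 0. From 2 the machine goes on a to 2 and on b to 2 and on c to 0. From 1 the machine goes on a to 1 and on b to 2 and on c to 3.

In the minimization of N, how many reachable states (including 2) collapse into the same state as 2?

Reachable states from the start: {0,2,3}. Unreachable: {1} — drop them.
P0 = {0,2} | {3}.
The partition is now stable with 2 blocks: {0,2} | {3}.
The equivalence class containing 2 is {0,2}, of size 2.

2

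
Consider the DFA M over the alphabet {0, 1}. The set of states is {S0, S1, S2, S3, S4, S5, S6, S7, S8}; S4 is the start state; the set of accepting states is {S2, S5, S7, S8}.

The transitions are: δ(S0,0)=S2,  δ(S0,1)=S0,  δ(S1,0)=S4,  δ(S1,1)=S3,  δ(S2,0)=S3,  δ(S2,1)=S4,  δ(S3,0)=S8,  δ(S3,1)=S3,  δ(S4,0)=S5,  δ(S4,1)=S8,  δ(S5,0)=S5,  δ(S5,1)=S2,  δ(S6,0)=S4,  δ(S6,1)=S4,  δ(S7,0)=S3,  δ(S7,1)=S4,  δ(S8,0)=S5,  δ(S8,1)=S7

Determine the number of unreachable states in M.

3

No path from S4 leads to S0, S1, S6; the other 6 states are all reachable.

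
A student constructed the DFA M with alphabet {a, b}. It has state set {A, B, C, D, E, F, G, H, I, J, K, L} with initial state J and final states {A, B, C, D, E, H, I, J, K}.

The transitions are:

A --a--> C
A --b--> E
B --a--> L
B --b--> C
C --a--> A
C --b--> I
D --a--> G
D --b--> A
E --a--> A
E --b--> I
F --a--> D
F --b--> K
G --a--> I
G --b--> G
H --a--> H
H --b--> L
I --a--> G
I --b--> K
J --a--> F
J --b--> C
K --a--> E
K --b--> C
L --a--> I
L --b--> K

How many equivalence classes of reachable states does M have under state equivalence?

Reachable states from the start: {A,C,D,E,F,G,I,J,K}. Unreachable: {B,H,L} — drop them.
Initial partition by acceptance: {A,C,D,E,I,J,K} | {F,G}.
On input a, block {A,C,D,E,I,J,K} splits into {A,C,E,K} and {D,I,J}.
Refine {A,C,E,K} on symbol b: members go to different blocks, giving {A,K} and {C,E}.
On input b, block {F,G} splits into {F} and {G}.
Split {D,I,J} by δ(·,a) → {D,I} and {J}.
Stable partition: {A,K} | {F} | {D,I} | {C,E} | {G} | {J} — 6 equivalence classes.

6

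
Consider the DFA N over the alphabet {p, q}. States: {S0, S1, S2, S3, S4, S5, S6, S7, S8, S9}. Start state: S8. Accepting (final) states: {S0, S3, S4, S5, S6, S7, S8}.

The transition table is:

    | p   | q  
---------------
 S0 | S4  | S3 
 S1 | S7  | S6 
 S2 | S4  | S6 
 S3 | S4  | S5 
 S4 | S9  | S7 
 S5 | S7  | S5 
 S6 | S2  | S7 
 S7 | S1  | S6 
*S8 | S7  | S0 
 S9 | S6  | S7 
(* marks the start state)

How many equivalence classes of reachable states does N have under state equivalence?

3

All states are reachable from the start state.
P0 = {S0,S3,S4,S5,S6,S7,S8} | {S1,S2,S9}.
On input p, block {S0,S3,S4,S5,S6,S7,S8} splits into {S0,S3,S5,S8} and {S4,S6,S7}.
The partition is now stable with 3 blocks: {S0,S3,S5,S8} | {S1,S2,S9} | {S4,S6,S7}.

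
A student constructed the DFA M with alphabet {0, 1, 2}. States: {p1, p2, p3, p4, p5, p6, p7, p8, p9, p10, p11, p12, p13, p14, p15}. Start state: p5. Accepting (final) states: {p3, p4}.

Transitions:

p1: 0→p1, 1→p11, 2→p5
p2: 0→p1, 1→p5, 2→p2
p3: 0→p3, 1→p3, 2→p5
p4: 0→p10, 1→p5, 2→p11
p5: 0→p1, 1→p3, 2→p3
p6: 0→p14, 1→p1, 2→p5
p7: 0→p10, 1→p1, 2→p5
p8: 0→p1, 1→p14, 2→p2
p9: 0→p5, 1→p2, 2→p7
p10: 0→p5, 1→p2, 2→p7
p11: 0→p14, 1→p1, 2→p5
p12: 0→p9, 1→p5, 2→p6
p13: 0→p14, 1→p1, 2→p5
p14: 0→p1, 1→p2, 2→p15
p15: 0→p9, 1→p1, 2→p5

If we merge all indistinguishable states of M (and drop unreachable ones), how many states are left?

Reachable states from the start: {p1,p2,p3,p5,p7,p9,p10,p11,p14,p15}. Unreachable: {p4,p6,p8,p12,p13} — drop them.
P0 = {p3} | {p1,p2,p5,p7,p9,p10,p11,p14,p15}.
On input 1, block {p1,p2,p5,p7,p9,p10,p11,p14,p15} splits into {p1,p2,p7,p9,p10,p11,p14,p15} and {p5}.
Split {p1,p2,p7,p9,p10,p11,p14,p15} by δ(·,0) → {p1,p2,p7,p11,p14,p15} and {p9,p10}.
On input 0, block {p1,p2,p7,p11,p14,p15} splits into {p1,p2,p11,p14} and {p7,p15}.
On input 1, block {p1,p2,p11,p14} splits into {p1,p11,p14} and {p2}.
Split {p1,p11,p14} by δ(·,1) → {p1,p11} and {p14}.
Refine {p1,p11} on symbol 0: members go to different blocks, giving {p1} and {p11}.
The partition is now stable with 8 blocks: {p3} | {p1} | {p5} | {p9,p10} | {p7,p15} | {p2} | {p14} | {p11}.

8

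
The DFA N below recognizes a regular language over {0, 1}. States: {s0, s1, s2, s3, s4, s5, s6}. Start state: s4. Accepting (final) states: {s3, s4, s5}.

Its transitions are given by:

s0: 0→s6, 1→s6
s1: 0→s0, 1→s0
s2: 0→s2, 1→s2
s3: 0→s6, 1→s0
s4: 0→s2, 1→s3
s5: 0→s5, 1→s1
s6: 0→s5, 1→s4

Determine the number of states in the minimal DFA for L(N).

P0 = {s3,s4,s5} | {s0,s1,s2,s6}.
Refine {s3,s4,s5} on symbol 0: members go to different blocks, giving {s3,s4} and {s5}.
Split {s3,s4} by δ(·,1) → {s3} and {s4}.
On input 0, block {s0,s1,s2,s6} splits into {s0,s1,s2} and {s6}.
On input 0, block {s0,s1,s2} splits into {s1,s2} and {s0}.
On input 0, block {s1,s2} splits into {s1} and {s2}.
The partition is now stable with 7 blocks: {s3} | {s1} | {s5} | {s4} | {s6} | {s0} | {s2}.

7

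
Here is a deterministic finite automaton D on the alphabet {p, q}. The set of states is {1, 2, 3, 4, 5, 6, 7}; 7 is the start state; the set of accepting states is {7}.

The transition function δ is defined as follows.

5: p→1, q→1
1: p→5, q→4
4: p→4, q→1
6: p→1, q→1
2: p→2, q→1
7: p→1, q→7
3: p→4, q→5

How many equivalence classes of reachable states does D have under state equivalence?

2

Reachable states from the start: {1,4,5,7}. Unreachable: {2,3,6} — drop them.
Initial partition by acceptance: {7} | {1,4,5}.
No further refinement is possible. Final partition (2 blocks): {7} | {1,4,5}.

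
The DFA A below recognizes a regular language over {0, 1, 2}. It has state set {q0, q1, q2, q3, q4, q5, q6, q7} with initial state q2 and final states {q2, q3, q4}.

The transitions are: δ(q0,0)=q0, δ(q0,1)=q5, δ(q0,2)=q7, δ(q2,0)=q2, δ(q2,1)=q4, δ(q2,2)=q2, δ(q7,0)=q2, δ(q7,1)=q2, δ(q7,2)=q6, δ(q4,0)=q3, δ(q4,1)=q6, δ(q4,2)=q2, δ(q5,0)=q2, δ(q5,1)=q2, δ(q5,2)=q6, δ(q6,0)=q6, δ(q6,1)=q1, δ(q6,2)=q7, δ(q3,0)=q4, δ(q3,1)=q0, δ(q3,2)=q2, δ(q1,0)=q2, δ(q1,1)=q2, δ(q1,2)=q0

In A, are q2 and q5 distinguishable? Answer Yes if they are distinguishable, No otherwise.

Yes

Initial partition by acceptance: {q2,q3,q4} | {q0,q1,q5,q6,q7}.
Refine {q2,q3,q4} on symbol 1: members go to different blocks, giving {q3,q4} and {q2}.
On input 0, block {q0,q1,q5,q6,q7} splits into {q1,q5,q7} and {q0,q6}.
No further refinement is possible. Final partition (4 blocks): {q3,q4} | {q1,q5,q7} | {q2} | {q0,q6}.
q2 and q5 end up in different blocks, so they are distinguishable. For instance, the string 'ε' is accepted from only q2.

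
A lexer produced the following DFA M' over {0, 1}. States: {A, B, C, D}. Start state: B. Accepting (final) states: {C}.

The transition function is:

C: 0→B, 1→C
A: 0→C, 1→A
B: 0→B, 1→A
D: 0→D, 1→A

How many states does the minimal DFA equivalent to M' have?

3

First remove the unreachable states {D}; 3 states remain.
Initial partition by acceptance: {C} | {A,B}.
On input 0, block {A,B} splits into {A} and {B}.
Stable partition: {C} | {A} | {B} — 3 equivalence classes.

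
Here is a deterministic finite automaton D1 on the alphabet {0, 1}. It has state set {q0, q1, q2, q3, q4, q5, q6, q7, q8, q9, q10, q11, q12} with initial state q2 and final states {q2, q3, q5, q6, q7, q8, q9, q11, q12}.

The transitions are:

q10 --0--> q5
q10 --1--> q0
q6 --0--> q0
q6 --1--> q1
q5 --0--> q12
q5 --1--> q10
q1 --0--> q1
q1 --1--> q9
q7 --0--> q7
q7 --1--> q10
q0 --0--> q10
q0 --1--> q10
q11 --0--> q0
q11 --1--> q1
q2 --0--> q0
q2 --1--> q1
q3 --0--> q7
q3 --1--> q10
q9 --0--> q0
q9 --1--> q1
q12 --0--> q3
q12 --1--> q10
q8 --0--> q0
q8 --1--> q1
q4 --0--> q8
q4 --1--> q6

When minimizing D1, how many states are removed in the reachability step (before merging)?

4

No path from q2 leads to q4, q6, q8, q11; the other 9 states are all reachable.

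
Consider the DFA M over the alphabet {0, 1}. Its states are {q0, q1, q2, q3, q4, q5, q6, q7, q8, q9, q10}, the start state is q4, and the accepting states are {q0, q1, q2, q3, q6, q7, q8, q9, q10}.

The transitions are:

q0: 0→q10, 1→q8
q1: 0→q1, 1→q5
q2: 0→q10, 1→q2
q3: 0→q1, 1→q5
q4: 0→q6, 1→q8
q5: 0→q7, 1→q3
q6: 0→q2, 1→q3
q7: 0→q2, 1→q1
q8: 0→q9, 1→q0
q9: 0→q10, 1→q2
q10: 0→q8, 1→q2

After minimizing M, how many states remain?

5

P0 = {q0,q1,q2,q3,q6,q7,q8,q9,q10} | {q4,q5}.
Refine {q0,q1,q2,q3,q6,q7,q8,q9,q10} on symbol 1: members go to different blocks, giving {q0,q2,q6,q7,q8,q9,q10} and {q1,q3}.
On input 1, block {q0,q2,q6,q7,q8,q9,q10} splits into {q0,q2,q8,q9,q10} and {q6,q7}.
On input 1, block {q4,q5} splits into {q4} and {q5}.
The partition is now stable with 5 blocks: {q0,q2,q8,q9,q10} | {q4} | {q1,q3} | {q6,q7} | {q5}.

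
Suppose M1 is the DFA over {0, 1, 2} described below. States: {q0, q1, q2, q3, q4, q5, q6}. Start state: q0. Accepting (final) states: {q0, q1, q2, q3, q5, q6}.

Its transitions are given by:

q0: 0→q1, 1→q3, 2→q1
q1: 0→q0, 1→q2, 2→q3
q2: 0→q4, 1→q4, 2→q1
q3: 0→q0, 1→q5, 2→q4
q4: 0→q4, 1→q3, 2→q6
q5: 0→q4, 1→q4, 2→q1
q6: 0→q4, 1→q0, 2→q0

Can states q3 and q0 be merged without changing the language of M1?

Every state is reachable, so we keep all 7.
P0 = {q0,q1,q2,q3,q5,q6} | {q4}.
Refine {q0,q1,q2,q3,q5,q6} on symbol 0: members go to different blocks, giving {q0,q1,q3} and {q2,q5,q6}.
On input 1, block {q0,q1,q3} splits into {q1,q3} and {q0}.
Split {q1,q3} by δ(·,2) → {q1} and {q3}.
Refine {q2,q5,q6} on symbol 1: members go to different blocks, giving {q2,q5} and {q6}.
Stable partition: {q1} | {q4} | {q2,q5} | {q0} | {q3} | {q6} — 6 equivalence classes.
q3 and q0 end up in different blocks, so they are distinguishable. For instance, the string '2' is accepted from only q0.

No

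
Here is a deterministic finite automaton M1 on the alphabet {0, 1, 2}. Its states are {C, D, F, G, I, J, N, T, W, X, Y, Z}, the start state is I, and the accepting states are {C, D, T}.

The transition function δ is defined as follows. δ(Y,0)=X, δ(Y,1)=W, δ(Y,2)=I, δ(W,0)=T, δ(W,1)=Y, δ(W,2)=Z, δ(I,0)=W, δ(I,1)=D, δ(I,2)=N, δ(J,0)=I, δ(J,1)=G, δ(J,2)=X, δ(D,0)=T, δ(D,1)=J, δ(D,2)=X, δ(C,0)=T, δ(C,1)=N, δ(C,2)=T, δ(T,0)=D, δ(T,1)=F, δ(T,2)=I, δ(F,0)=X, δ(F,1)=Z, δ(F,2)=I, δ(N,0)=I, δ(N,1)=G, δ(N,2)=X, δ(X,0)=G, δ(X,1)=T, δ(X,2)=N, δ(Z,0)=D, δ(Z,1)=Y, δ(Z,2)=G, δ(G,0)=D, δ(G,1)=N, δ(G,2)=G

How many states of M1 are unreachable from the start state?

1

Starting at I and following transitions, the reachable set is {D, F, G, I, J, N, T, W, X, Y, Z}. That leaves C unreachable — 1 in total.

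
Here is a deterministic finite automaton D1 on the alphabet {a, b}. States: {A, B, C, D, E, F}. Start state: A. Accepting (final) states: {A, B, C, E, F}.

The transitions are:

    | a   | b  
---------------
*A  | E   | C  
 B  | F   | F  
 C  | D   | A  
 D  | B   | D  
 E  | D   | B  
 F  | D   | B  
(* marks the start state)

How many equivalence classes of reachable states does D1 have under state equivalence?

Every state is reachable, so we keep all 6.
P0 = {A,B,C,E,F} | {D}.
On input a, block {A,B,C,E,F} splits into {C,E,F} and {A,B}.
The partition is now stable with 3 blocks: {C,E,F} | {D} | {A,B}.

3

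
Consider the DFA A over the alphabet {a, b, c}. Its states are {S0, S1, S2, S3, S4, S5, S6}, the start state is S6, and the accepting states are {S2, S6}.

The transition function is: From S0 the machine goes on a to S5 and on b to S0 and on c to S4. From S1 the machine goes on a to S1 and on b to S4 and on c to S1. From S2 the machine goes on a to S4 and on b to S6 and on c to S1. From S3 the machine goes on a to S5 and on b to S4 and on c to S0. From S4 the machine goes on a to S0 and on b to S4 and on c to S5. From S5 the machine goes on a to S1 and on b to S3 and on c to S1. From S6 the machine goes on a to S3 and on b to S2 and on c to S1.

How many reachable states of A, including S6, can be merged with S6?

2

Every state is reachable, so we keep all 7.
Initial partition by acceptance: {S2,S6} | {S0,S1,S3,S4,S5}.
No further refinement is possible. Final partition (2 blocks): {S2,S6} | {S0,S1,S3,S4,S5}.
The equivalence class containing S6 is {S2,S6}, of size 2.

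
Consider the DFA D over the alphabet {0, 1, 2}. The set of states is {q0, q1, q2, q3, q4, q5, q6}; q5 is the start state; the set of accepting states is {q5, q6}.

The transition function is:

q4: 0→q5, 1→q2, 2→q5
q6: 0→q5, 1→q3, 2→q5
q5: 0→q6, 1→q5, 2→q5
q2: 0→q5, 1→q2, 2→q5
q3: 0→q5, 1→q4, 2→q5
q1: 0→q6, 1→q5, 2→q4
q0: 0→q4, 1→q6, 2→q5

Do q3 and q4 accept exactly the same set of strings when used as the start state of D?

Reachable states from the start: {q2,q3,q4,q5,q6}. Unreachable: {q0,q1} — drop them.
P0 = {q5,q6} | {q2,q3,q4}.
On input 1, block {q5,q6} splits into {q5} and {q6}.
No further refinement is possible. Final partition (3 blocks): {q5} | {q2,q3,q4} | {q6}.
q3 and q4 lie in the same block of the stable partition, so they are equivalent — no string distinguishes them.

Yes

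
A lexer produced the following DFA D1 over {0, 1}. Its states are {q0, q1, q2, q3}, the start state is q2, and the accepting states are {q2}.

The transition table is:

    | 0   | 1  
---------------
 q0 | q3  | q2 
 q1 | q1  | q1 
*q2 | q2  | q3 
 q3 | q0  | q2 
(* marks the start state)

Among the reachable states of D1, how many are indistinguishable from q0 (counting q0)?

Reachable states from the start: {q0,q2,q3}. Unreachable: {q1} — drop them.
Start with accepting vs non-accepting: {q2} | {q0,q3}.
No further refinement is possible. Final partition (2 blocks): {q2} | {q0,q3}.
State q0 belongs to the block {q0,q3}, which has 2 states.

2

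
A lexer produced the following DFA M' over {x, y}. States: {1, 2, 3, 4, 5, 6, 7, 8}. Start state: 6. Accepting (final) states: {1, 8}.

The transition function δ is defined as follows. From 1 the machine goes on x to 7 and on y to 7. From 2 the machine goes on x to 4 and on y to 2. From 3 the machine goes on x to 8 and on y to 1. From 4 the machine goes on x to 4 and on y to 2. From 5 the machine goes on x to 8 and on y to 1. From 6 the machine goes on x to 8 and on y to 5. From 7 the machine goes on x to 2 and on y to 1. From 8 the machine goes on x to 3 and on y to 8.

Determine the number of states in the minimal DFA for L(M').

All states are reachable from the start state.
Initial partition by acceptance: {1,8} | {2,3,4,5,6,7}.
Split {1,8} by δ(·,y) → {1} and {8}.
On input x, block {2,3,4,5,6,7} splits into {2,4,7} and {3,5,6}.
On input y, block {2,4,7} splits into {2,4} and {7}.
Refine {3,5,6} on symbol y: members go to different blocks, giving {3,5} and {6}.
The partition is now stable with 6 blocks: {1} | {2,4} | {8} | {3,5} | {7} | {6}.

6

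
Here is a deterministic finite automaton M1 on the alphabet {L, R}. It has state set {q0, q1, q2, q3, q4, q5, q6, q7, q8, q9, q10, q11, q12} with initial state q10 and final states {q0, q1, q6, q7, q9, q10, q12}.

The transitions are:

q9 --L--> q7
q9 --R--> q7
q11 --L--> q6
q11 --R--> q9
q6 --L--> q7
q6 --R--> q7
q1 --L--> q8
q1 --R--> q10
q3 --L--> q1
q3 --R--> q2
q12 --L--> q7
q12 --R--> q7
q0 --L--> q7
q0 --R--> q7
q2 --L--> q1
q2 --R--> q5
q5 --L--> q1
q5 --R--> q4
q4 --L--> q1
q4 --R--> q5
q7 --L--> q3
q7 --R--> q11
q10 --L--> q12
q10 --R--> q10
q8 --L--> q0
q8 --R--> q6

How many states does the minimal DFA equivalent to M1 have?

6

Initial partition by acceptance: {q0,q1,q6,q7,q9,q10,q12} | {q2,q3,q4,q5,q8,q11}.
Split {q0,q1,q6,q7,q9,q10,q12} by δ(·,L) → {q0,q6,q9,q10,q12} and {q1,q7}.
Refine {q0,q6,q9,q10,q12} on symbol L: members go to different blocks, giving {q0,q6,q9,q12} and {q10}.
Split {q2,q3,q4,q5,q8,q11} by δ(·,L) → {q2,q3,q4,q5} and {q8,q11}.
Refine {q1,q7} on symbol L: members go to different blocks, giving {q1} and {q7}.
The partition is now stable with 6 blocks: {q0,q6,q9,q12} | {q2,q3,q4,q5} | {q1} | {q10} | {q8,q11} | {q7}.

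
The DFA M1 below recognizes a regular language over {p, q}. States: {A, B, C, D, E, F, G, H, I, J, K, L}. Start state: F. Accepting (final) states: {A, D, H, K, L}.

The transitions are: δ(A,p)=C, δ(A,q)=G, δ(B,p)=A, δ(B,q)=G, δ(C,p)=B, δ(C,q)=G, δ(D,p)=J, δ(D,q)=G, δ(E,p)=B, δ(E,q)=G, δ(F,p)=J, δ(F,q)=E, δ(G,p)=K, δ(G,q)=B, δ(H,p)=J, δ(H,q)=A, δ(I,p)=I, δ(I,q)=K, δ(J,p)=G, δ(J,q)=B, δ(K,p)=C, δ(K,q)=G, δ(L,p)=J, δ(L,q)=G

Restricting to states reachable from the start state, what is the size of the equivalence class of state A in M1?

States {D,H,I,L} cannot be reached from the start state, so discard them.
P0 = {A,K} | {B,C,E,F,G,J}.
Refine {B,C,E,F,G,J} on symbol p: members go to different blocks, giving {C,E,F,J} and {B,G}.
Split {C,E,F,J} by δ(·,p) → {C,E,J} and {F}.
The partition is now stable with 4 blocks: {A,K} | {C,E,J} | {B,G} | {F}.
State A belongs to the block {A,K}, which has 2 states.

2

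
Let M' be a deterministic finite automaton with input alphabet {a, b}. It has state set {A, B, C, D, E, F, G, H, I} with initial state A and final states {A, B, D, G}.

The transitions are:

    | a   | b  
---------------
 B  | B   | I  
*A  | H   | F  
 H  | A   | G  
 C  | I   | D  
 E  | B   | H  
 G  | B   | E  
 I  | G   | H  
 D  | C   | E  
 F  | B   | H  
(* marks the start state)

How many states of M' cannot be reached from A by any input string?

BFS from A reaches {A, B, E, F, G, H, I}; the 2 state(s) C, D are never visited.

2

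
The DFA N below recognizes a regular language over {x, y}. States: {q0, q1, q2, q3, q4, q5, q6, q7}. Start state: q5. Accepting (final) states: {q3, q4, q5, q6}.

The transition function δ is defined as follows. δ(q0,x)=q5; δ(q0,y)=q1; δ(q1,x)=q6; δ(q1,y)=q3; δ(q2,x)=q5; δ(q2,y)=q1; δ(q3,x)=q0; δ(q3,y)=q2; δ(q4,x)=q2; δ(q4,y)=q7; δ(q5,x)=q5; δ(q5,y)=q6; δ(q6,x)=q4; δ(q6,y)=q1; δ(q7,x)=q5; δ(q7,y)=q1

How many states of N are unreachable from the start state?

Every one of the 8 states is reachable from q5.

0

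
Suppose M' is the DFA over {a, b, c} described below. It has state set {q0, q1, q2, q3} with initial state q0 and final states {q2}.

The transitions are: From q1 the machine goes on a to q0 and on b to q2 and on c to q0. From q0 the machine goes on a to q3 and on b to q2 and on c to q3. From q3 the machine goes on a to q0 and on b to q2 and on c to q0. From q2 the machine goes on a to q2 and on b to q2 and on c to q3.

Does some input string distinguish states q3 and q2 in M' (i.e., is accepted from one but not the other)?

Yes

Reachable states from the start: {q0,q2,q3}. Unreachable: {q1} — drop them.
Start with accepting vs non-accepting: {q2} | {q0,q3}.
The partition is now stable with 2 blocks: {q2} | {q0,q3}.
q3 and q2 end up in different blocks, so they are distinguishable. For instance, the string 'ε' is accepted from only q2.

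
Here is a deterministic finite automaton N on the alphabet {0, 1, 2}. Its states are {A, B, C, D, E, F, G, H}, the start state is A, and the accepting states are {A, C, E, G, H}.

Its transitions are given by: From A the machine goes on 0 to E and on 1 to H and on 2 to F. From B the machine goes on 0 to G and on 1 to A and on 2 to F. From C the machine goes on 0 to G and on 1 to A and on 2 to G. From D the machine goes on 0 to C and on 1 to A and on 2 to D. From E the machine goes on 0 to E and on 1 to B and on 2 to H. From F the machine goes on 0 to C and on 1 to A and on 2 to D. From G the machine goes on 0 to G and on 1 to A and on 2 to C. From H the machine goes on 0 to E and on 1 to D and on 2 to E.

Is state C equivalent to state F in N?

Every state is reachable, so we keep all 8.
Start with accepting vs non-accepting: {A,C,E,G,H} | {B,D,F}.
Refine {A,C,E,G,H} on symbol 1: members go to different blocks, giving {A,C,G} and {E,H}.
On input 0, block {A,C,G} splits into {C,G} and {A}.
The partition is now stable with 4 blocks: {C,G} | {B,D,F} | {E,H} | {A}.
C and F end up in different blocks, so they are distinguishable. For instance, the string 'ε' is accepted from only C.

No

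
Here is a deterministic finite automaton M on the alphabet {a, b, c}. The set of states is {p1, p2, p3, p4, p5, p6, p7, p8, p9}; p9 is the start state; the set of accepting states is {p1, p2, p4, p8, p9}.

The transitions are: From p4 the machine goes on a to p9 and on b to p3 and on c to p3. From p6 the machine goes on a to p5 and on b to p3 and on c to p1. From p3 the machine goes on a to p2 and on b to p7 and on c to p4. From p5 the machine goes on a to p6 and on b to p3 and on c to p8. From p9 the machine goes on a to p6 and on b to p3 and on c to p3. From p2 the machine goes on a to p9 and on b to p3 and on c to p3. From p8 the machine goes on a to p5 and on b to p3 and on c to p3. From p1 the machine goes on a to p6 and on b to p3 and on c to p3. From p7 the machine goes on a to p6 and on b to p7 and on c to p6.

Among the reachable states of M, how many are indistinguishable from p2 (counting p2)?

Every state is reachable, so we keep all 9.
P0 = {p1,p2,p4,p8,p9} | {p3,p5,p6,p7}.
Split {p1,p2,p4,p8,p9} by δ(·,a) → {p1,p8,p9} and {p2,p4}.
On input a, block {p3,p5,p6,p7} splits into {p5,p6,p7} and {p3}.
Refine {p5,p6,p7} on symbol b: members go to different blocks, giving {p5,p6} and {p7}.
Stable partition: {p1,p8,p9} | {p5,p6} | {p2,p4} | {p3} | {p7} — 5 equivalence classes.
State p2 belongs to the block {p2,p4}, which has 2 states.

2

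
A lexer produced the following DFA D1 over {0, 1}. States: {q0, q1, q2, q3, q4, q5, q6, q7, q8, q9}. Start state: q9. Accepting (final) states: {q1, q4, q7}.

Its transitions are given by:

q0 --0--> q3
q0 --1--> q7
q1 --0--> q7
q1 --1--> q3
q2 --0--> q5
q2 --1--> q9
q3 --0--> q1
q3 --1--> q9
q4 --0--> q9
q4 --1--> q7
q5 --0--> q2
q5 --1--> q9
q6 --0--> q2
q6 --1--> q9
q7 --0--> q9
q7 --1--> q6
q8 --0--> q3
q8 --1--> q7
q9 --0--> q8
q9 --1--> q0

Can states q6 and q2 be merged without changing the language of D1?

Yes

States {q4} cannot be reached from the start state, so discard them.
P0 = {q1,q7} | {q0,q2,q3,q5,q6,q8,q9}.
Refine {q1,q7} on symbol 0: members go to different blocks, giving {q1} and {q7}.
Refine {q0,q2,q3,q5,q6,q8,q9} on symbol 0: members go to different blocks, giving {q0,q2,q5,q6,q8,q9} and {q3}.
On input 0, block {q0,q2,q5,q6,q8,q9} splits into {q2,q5,q6,q9} and {q0,q8}.
Split {q2,q5,q6,q9} by δ(·,0) → {q2,q5,q6} and {q9}.
The partition is now stable with 6 blocks: {q1} | {q2,q5,q6} | {q7} | {q3} | {q0,q8} | {q9}.
q6 and q2 lie in the same block of the stable partition, so they are equivalent — no string distinguishes them.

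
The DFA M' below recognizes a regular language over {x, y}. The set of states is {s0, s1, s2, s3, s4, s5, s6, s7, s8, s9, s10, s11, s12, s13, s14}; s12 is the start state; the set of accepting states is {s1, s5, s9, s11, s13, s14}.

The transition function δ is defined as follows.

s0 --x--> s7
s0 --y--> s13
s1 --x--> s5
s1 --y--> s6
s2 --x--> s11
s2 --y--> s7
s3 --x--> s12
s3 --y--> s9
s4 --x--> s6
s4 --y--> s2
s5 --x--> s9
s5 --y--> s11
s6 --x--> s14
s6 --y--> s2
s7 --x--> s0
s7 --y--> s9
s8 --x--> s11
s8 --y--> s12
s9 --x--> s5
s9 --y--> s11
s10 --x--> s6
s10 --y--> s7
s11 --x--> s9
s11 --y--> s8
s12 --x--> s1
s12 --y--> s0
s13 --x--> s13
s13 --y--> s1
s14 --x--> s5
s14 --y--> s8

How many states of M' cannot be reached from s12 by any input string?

3

BFS from s12 reaches {s0, s1, s2, s5, s6, s7, s8, s9, s11, s12, s13, s14}; the 3 state(s) s3, s4, s10 are never visited.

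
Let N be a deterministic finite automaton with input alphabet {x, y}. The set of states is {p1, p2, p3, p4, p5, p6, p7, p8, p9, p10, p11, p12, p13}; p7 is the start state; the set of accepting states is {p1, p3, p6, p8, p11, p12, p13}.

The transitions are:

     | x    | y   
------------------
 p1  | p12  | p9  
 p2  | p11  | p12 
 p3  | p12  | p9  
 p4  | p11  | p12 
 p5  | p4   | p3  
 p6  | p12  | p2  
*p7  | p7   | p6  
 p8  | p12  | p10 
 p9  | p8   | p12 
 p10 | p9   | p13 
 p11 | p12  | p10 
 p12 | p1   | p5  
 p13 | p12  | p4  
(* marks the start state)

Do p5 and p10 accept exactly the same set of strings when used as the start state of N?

All states are reachable from the start state.
P0 = {p1,p3,p6,p8,p11,p12,p13} | {p2,p4,p5,p7,p9,p10}.
Split {p2,p4,p5,p7,p9,p10} by δ(·,x) → {p2,p4,p9} and {p5,p7,p10}.
On input y, block {p1,p3,p6,p8,p11,p12,p13} splits into {p1,p3,p6,p13} and {p8,p11,p12}.
Refine {p5,p7,p10} on symbol x: members go to different blocks, giving {p5,p10} and {p7}.
Refine {p8,p11,p12} on symbol x: members go to different blocks, giving {p8,p11} and {p12}.
The partition is now stable with 6 blocks: {p1,p3,p6,p13} | {p2,p4,p9} | {p5,p10} | {p8,p11} | {p7} | {p12}.
p5 and p10 lie in the same block of the stable partition, so they are equivalent — no string distinguishes them.

Yes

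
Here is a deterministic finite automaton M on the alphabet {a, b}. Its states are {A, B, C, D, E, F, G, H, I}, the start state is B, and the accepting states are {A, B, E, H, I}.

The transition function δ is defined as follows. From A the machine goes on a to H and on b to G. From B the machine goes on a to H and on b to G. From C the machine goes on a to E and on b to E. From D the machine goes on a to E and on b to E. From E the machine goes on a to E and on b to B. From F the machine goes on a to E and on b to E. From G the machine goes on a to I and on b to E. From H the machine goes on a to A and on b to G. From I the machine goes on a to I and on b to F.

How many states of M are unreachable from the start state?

BFS from B reaches {A, B, E, F, G, H, I}; the 2 state(s) C, D are never visited.

2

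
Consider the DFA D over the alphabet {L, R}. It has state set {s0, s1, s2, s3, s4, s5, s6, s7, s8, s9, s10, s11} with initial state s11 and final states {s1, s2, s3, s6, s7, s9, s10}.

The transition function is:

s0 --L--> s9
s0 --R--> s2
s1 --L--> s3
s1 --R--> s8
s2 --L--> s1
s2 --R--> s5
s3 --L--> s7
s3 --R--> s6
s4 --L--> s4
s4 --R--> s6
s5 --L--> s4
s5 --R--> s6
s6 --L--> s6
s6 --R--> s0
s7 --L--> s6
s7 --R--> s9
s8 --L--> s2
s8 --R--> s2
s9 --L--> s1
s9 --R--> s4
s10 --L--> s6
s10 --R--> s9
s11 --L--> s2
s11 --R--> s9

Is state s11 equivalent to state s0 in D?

Yes

States {s10} cannot be reached from the start state, so discard them.
Start with accepting vs non-accepting: {s1,s2,s3,s6,s7,s9} | {s0,s4,s5,s8,s11}.
Split {s1,s2,s3,s6,s7,s9} by δ(·,R) → {s1,s2,s6,s9} and {s3,s7}.
Refine {s1,s2,s6,s9} on symbol L: members go to different blocks, giving {s2,s6,s9} and {s1}.
Split {s2,s6,s9} by δ(·,L) → {s2,s9} and {s6}.
Split {s0,s4,s5,s8,s11} by δ(·,L) → {s0,s8,s11} and {s4,s5}.
On input L, block {s3,s7} splits into {s3} and {s7}.
No further refinement is possible. Final partition (7 blocks): {s2,s9} | {s0,s8,s11} | {s3} | {s1} | {s6} | {s4,s5} | {s7}.
s11 and s0 lie in the same block of the stable partition, so they are equivalent — no string distinguishes them.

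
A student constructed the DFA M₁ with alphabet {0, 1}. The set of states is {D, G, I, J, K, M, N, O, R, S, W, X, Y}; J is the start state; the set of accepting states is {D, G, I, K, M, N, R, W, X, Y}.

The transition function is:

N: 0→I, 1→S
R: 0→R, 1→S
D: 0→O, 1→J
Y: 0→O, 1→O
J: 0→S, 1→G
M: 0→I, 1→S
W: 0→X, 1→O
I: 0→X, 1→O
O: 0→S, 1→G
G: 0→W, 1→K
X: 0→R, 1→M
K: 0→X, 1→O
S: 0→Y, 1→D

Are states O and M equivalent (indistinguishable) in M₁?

States {N} cannot be reached from the start state, so discard them.
P0 = {D,G,I,K,M,R,W,X,Y} | {J,O,S}.
Split {D,G,I,K,M,R,W,X,Y} by δ(·,0) → {G,I,K,M,R,W,X} and {D,Y}.
On input 1, block {G,I,K,M,R,W,X} splits into {I,K,M,R,W} and {G,X}.
Split {I,K,M,R,W} by δ(·,0) → {I,K,W} and {M,R}.
Refine {J,O,S} on symbol 0: members go to different blocks, giving {J,O} and {S}.
Split {G,X} by δ(·,0) → {X} and {G}.
Split {M,R} by δ(·,0) → {R} and {M}.
No further refinement is possible. Final partition (8 blocks): {I,K,W} | {J,O} | {D,Y} | {X} | {R} | {S} | {G} | {M}.
O and M end up in different blocks, so they are distinguishable. For instance, the string 'ε' is accepted from only M.

No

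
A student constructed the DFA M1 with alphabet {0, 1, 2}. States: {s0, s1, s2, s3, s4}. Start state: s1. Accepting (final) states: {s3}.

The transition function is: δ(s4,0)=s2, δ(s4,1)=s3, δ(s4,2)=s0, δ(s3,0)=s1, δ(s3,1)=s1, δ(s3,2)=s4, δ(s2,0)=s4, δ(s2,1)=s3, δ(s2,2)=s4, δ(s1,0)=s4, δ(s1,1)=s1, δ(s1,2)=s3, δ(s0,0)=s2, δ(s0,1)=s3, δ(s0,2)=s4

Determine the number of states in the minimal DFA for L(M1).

3

Every state is reachable, so we keep all 5.
Start with accepting vs non-accepting: {s3} | {s0,s1,s2,s4}.
Refine {s0,s1,s2,s4} on symbol 1: members go to different blocks, giving {s0,s2,s4} and {s1}.
Stable partition: {s3} | {s0,s2,s4} | {s1} — 3 equivalence classes.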